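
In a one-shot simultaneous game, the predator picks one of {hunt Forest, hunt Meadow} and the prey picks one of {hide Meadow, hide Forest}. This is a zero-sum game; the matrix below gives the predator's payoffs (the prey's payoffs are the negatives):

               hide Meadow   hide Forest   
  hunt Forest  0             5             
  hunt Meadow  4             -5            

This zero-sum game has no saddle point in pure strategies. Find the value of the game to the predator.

The prey's mix must leave the predator indifferent between hunt Forest and hunt Meadow.
  the predator's expected payoff from hunt Forest: q·0 + (1−q)·5 = -5q + 5
  the predator's expected payoff from hunt Meadow: q·4 + (1−q)·(-5) = 9q - 5
  -5q + 5 = 9q - 5  ⇒  -14q = -10  ⇒  q = 5/7.
The value is the predator's expected payoff against this mix (using hunt Forest): (5/7)·0 + (2/7)·5 = 10/7.

v = 10/7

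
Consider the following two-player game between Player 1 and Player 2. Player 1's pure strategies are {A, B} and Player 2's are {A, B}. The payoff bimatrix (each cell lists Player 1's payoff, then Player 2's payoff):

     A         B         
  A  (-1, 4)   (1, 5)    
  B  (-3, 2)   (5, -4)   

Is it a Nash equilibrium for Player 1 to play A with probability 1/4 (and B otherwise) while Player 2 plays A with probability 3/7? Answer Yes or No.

Given Player 1's mix p = 1/4, Player 2's payoff from A is 5/2 but from B is -7/4. Player 2 strictly prefers A, so Player 2 would not mix.
So the proposed profile is not a Nash equilibrium.

No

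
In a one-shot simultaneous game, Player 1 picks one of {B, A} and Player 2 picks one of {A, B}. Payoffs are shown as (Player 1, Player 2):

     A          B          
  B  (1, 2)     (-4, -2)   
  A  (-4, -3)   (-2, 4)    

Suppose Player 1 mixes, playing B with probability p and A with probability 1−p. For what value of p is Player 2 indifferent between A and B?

For Player 2 to be willing to mix, Player 2 must be indifferent between A and B, which pins down Player 1's mix.
  Player 2's payoff to A: p·2 + (1−p)·(-3) = 5p - 3
  Player 2's payoff to B: p·(-2) + (1−p)·4 = -6p + 4
  5p - 3 = -6p + 4  ⇒  11p = 7  ⇒  p = 7/11.

p = 7/11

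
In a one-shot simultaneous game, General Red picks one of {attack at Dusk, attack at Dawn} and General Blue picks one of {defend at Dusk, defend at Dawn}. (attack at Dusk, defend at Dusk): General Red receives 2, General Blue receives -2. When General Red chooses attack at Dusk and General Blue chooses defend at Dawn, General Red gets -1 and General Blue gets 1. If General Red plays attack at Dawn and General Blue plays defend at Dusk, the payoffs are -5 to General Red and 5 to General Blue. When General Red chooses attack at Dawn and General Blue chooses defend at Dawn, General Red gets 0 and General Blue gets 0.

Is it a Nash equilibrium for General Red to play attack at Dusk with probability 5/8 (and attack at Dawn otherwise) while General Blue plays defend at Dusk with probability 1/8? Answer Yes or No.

Check General Blue's indifference given General Red's mix p = 5/8:
  payoff from defend at Dusk = 5/8; payoff from defend at Dawn = 5/8 — equal.
Check General Red's indifference given General Blue's mix q = 1/8:
  payoff from attack at Dusk = -5/8; payoff from attack at Dawn = -5/8 — equal.
Both players are indifferent, so neither can profitably deviate.

Yes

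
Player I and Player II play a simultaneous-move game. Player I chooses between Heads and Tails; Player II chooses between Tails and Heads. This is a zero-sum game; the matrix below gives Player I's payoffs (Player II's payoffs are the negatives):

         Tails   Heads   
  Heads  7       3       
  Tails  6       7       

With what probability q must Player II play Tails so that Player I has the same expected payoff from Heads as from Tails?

q = 4/5

For Player I to be willing to mix, Player I must be indifferent between Heads and Tails, which pins down Player II's mix.
  Player I's payoff from Heads: q·7 + (1−q)·3 = 4q + 3
  Player I's payoff from Tails: q·6 + (1−q)·7 = -q + 7
  4q + 3 = -q + 7  ⇒  5q = 4  ⇒  q = 4/5.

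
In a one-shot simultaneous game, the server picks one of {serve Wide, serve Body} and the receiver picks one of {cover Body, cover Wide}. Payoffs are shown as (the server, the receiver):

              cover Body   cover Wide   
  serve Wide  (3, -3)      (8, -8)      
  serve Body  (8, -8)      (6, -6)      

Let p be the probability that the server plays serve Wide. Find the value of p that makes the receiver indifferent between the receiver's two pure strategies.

p = 2/7

In a mixed equilibrium the receiver is indifferent between cover Body and cover Wide; this condition fixes p.
  the receiver's expected payoff from cover Body: p·(-3) + (1−p)·(-8) = 5p - 8
  the receiver's expected payoff from cover Wide: p·(-8) + (1−p)·(-6) = -2p - 6
  5p - 8 = -2p - 6  ⇒  7p = 2  ⇒  p = 2/7.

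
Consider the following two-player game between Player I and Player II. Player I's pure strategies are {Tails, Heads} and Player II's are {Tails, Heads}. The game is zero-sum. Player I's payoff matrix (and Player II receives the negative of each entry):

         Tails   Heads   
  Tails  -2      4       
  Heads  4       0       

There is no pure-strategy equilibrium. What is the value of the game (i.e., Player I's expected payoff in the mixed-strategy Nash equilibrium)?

In a mixed equilibrium Player I is indifferent between Tails and Heads; this condition fixes q.
  Player I's payoff to Tails: q·(-2) + (1−q)·4 = -6q + 4
  Player I's payoff to Heads: q·4 + (1−q)·0 = 4q
  -6q + 4 = 4q  ⇒  -10q = -4  ⇒  q = 2/5.
The value is Player I's expected payoff against this mix (using Tails): (2/5)·(-2) + (3/5)·4 = 8/5.

v = 8/5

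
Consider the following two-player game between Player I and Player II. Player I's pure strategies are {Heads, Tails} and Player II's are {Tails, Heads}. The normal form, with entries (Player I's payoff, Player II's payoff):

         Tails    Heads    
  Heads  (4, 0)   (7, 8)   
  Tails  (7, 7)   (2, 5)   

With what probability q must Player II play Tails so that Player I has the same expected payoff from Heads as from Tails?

q = 5/8

Player I's indifference between Heads and Tails determines Player II's mixing probability q:
  Player I's payoff to Heads: q·4 + (1−q)·7 = -3q + 7
  Player I's payoff to Tails: q·7 + (1−q)·2 = 5q + 2
  -3q + 7 = 5q + 2  ⇒  -8q = -5  ⇒  q = 5/8.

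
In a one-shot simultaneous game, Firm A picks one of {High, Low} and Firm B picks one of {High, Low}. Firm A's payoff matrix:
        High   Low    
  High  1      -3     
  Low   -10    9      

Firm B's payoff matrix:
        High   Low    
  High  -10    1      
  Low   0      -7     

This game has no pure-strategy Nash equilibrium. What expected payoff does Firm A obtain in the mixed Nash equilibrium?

In a mixed equilibrium Firm A is indifferent between High and Low; this condition fixes q.
  Firm A's payoff from High: q·1 + (1−q)·(-3) = 4q - 3
  Firm A's payoff from Low: q·(-10) + (1−q)·9 = -19q + 9
  4q - 3 = -19q + 9  ⇒  23q = 12  ⇒  q = 12/23.
At equilibrium Firm A is indifferent across rows, so Firm A's payoff equals the payoff from High: (12/23)·1 + (11/23)·(-3) = -21/23.

-21/23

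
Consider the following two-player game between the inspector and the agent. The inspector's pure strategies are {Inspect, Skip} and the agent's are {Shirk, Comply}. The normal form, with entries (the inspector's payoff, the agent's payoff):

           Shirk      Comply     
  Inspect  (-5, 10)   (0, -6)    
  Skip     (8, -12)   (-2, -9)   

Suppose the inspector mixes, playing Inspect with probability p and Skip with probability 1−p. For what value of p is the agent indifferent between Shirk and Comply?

For the agent to be willing to mix, the agent must be indifferent between Shirk and Comply, which pins down the inspector's mix.
  the agent's payoff from Shirk: p·10 + (1−p)·(-12) = 22p - 12
  the agent's payoff from Comply: p·(-6) + (1−p)·(-9) = 3p - 9
  22p - 12 = 3p - 9  ⇒  19p = 3  ⇒  p = 3/19.

p = 3/19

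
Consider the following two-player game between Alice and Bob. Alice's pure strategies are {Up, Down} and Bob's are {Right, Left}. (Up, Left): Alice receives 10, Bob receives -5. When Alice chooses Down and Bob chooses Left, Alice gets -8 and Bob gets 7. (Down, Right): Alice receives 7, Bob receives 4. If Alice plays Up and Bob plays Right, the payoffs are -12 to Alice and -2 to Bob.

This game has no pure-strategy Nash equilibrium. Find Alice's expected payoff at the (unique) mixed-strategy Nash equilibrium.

-26/37

Bob's mix must leave Alice indifferent between Up and Down.
  Alice's payoff to Up: q·(-12) + (1−q)·10 = -22q + 10
  Alice's payoff to Down: q·7 + (1−q)·(-8) = 15q - 8
  -22q + 10 = 15q - 8  ⇒  -37q = -18  ⇒  q = 18/37.
At equilibrium Alice is indifferent across rows, so Alice's payoff equals the payoff from Up: (18/37)·(-12) + (19/37)·10 = -26/37.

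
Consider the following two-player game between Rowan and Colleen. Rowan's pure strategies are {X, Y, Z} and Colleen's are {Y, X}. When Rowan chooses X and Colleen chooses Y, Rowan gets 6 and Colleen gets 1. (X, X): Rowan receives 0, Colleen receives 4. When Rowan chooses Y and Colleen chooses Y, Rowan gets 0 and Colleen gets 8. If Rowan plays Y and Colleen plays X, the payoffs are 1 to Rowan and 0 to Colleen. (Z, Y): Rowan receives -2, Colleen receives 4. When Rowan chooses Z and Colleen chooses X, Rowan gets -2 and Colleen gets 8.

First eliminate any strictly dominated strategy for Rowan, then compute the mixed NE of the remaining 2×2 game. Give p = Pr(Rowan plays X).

Rowan's strategy Z is strictly dominated by Y: 0 > -2 and 1 > -2. Eliminate Z.
Set Colleen's expected payoff from Y equal to that from X:
  Colleen's expected payoff from Y: p·1 + (1−p)·8 = -7p + 8
  Colleen's expected payoff from X: p·4 + (1−p)·0 = 4p
  -7p + 8 = 4p  ⇒  -11p = -8  ⇒  p = 8/11.

p = 8/11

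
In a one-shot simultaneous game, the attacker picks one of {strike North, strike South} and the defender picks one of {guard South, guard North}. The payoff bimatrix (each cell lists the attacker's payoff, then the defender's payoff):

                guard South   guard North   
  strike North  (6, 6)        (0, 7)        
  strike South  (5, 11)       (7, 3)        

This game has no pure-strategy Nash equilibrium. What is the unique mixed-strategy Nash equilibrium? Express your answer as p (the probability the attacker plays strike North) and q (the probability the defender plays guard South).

In a mixed equilibrium the defender is indifferent between guard South and guard North; this condition fixes p.
  the defender's payoff from guard South: p·6 + (1−p)·11 = -5p + 11
  the defender's payoff from guard North: p·7 + (1−p)·3 = 4p + 3
  -5p + 11 = 4p + 3  ⇒  -9p = -8  ⇒  p = 8/9.
The attacker's indifference between strike North and strike South determines the defender's mixing probability q:
  the attacker's expected payoff from strike North: q·6 + (1−q)·0 = 6q
  the attacker's expected payoff from strike South: q·5 + (1−q)·7 = -2q + 7
  6q = -2q + 7  ⇒  8q = 7  ⇒  q = 7/8.

p = 8/9, q = 7/8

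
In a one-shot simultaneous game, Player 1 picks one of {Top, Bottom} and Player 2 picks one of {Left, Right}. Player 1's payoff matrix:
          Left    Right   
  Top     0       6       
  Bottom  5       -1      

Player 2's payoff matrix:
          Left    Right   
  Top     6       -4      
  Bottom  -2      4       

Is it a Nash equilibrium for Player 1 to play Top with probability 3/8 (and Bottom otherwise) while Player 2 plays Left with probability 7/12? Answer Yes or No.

Yes

Check Player 2's indifference given Player 1's mix p = 3/8:
  payoff from Left = 1; payoff from Right = 1 — equal.
Check Player 1's indifference given Player 2's mix q = 7/12:
  payoff from Top = 5/2; payoff from Bottom = 5/2 — equal.
Both players are indifferent, so neither can profitably deviate.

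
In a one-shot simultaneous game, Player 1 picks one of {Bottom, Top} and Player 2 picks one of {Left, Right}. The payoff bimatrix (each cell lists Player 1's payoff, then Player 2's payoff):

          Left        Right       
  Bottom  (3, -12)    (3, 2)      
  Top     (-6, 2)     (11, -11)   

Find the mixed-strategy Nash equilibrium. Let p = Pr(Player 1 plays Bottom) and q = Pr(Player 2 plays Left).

In a mixed equilibrium Player 2 is indifferent between Left and Right; this condition fixes p.
  Player 2's expected payoff from Left: p·(-12) + (1−p)·2 = -14p + 2
  Player 2's expected payoff from Right: p·2 + (1−p)·(-11) = 13p - 11
  -14p + 2 = 13p - 11  ⇒  -27p = -13  ⇒  p = 13/27.
In a mixed equilibrium Player 1 is indifferent between Bottom and Top; this condition fixes q.
  Player 1's payoff from Bottom: q·3 + (1−q)·3 = 3
  Player 1's payoff from Top: q·(-6) + (1−q)·11 = -17q + 11
  3 = -17q + 11  ⇒  17q = 8  ⇒  q = 8/17.

p = 13/27, q = 8/17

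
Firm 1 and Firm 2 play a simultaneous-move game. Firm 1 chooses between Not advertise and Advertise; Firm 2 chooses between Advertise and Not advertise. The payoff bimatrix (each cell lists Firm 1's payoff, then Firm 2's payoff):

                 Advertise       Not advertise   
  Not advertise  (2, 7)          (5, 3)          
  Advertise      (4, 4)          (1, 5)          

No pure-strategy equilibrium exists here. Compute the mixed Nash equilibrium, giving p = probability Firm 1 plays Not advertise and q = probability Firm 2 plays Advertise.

Firm 1's mix must leave Firm 2 indifferent between Advertise and Not advertise.
  Firm 2's expected payoff from Advertise: p·7 + (1−p)·4 = 3p + 4
  Firm 2's expected payoff from Not advertise: p·3 + (1−p)·5 = -2p + 5
  3p + 4 = -2p + 5  ⇒  5p = 1  ⇒  p = 1/5.
Set Firm 1's expected payoff from Not advertise equal to that from Advertise:
  Firm 1's payoff from Not advertise: q·2 + (1−q)·5 = -3q + 5
  Firm 1's payoff from Advertise: q·4 + (1−q)·1 = 3q + 1
  -3q + 5 = 3q + 1  ⇒  -6q = -4  ⇒  q = 2/3.

p = 1/5, q = 2/3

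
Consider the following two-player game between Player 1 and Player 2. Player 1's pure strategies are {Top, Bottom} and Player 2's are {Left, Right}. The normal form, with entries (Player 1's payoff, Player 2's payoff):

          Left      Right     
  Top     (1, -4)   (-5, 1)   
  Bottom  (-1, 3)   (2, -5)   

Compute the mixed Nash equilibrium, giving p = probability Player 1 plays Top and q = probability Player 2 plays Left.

For Player 2 to be willing to mix, Player 2 must be indifferent between Left and Right, which pins down Player 1's mix.
  Player 2's payoff from Left: p·(-4) + (1−p)·3 = -7p + 3
  Player 2's payoff from Right: p·1 + (1−p)·(-5) = 6p - 5
  -7p + 3 = 6p - 5  ⇒  -13p = -8  ⇒  p = 8/13.
In a mixed equilibrium Player 1 is indifferent between Top and Bottom; this condition fixes q.
  Player 1's payoff from Top: q·1 + (1−q)·(-5) = 6q - 5
  Player 1's payoff from Bottom: q·(-1) + (1−q)·2 = -3q + 2
  6q - 5 = -3q + 2  ⇒  9q = 7  ⇒  q = 7/9.

p = 8/13, q = 7/9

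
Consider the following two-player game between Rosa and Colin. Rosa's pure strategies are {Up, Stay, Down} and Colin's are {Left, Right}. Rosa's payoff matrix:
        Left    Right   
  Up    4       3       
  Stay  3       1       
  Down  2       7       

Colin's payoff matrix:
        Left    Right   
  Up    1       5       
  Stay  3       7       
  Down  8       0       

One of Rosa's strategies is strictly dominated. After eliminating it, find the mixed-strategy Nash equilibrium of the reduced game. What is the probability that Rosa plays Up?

p = 2/3

Rosa's strategy Stay is strictly dominated by Up: 4 > 3 and 3 > 1. Eliminate Stay.
Set Colin's expected payoff from Left equal to that from Right:
  Colin's expected payoff from Left: p·1 + (1−p)·8 = -7p + 8
  Colin's expected payoff from Right: p·5 + (1−p)·0 = 5p
  -7p + 8 = 5p  ⇒  -12p = -8  ⇒  p = 2/3.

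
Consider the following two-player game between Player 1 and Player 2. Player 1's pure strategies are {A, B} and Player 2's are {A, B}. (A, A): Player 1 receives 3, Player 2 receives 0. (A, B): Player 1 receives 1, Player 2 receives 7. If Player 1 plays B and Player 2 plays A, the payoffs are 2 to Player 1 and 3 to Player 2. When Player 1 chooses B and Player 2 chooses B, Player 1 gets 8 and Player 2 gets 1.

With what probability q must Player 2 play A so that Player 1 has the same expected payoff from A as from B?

q = 7/8

For Player 1 to be willing to mix, Player 1 must be indifferent between A and B, which pins down Player 2's mix.
  Player 1's payoff from A: q·3 + (1−q)·1 = 2q + 1
  Player 1's payoff from B: q·2 + (1−q)·8 = -6q + 8
  2q + 1 = -6q + 8  ⇒  8q = 7  ⇒  q = 7/8.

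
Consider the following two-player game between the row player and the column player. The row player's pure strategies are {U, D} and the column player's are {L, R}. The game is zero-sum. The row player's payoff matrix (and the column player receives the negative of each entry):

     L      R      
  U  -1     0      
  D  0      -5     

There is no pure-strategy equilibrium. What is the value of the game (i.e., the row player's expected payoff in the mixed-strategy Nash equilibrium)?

v = -5/6

For the row player to be willing to mix, the row player must be indifferent between U and D, which pins down the column player's mix.
  the row player's payoff to U: q·(-1) + (1−q)·0 = -q
  the row player's payoff to D: q·0 + (1−q)·(-5) = 5q - 5
  -q = 5q - 5  ⇒  -6q = -5  ⇒  q = 5/6.
The value is the row player's expected payoff against this mix (using U): (5/6)·(-1) + (1/6)·0 = -5/6.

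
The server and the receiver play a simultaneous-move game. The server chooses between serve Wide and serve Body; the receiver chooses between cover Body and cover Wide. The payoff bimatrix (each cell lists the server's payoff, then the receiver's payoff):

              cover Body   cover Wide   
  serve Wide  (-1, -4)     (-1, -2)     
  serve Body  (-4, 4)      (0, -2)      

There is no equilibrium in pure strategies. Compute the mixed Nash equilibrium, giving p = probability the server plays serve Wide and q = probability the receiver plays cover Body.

Set the receiver's expected payoff from cover Body equal to that from cover Wide:
  the receiver's payoff from cover Body: p·(-4) + (1−p)·4 = -8p + 4
  the receiver's payoff from cover Wide: p·(-2) + (1−p)·(-2) = -2
  -8p + 4 = -2  ⇒  -8p = -6  ⇒  p = 3/4.
In a mixed equilibrium the server is indifferent between serve Wide and serve Body; this condition fixes q.
  the server's payoff from serve Wide: q·(-1) + (1−q)·(-1) = -1
  the server's payoff from serve Body: q·(-4) + (1−q)·0 = -4q
  -1 = -4q  ⇒  4q = 1  ⇒  q = 1/4.

p = 3/4, q = 1/4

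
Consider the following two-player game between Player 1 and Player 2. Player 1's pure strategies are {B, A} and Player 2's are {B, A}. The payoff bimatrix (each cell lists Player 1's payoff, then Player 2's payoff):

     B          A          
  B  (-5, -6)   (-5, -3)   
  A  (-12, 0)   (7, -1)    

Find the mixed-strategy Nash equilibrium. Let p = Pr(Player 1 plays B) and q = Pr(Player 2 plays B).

Player 2's indifference between B and A determines Player 1's mixing probability p:
  Player 2's expected payoff from B: p·(-6) + (1−p)·0 = -6p
  Player 2's expected payoff from A: p·(-3) + (1−p)·(-1) = -2p - 1
  -6p = -2p - 1  ⇒  -4p = -1  ⇒  p = 1/4.
Player 1's indifference between B and A determines Player 2's mixing probability q:
  Player 1's expected payoff from B: q·(-5) + (1−q)·(-5) = -5
  Player 1's expected payoff from A: q·(-12) + (1−q)·7 = -19q + 7
  -5 = -19q + 7  ⇒  19q = 12  ⇒  q = 12/19.

p = 1/4, q = 12/19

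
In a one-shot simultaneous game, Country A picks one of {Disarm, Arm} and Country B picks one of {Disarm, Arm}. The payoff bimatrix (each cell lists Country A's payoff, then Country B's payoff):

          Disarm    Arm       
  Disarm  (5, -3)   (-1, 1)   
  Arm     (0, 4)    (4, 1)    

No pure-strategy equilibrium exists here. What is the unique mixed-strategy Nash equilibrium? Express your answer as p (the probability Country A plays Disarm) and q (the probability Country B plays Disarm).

Set Country B's expected payoff from Disarm equal to that from Arm:
  Country B's payoff to Disarm: p·(-3) + (1−p)·4 = -7p + 4
  Country B's payoff to Arm: p·1 + (1−p)·1 = 1
  -7p + 4 = 1  ⇒  -7p = -3  ⇒  p = 3/7.
For Country A to be willing to mix, Country A must be indifferent between Disarm and Arm, which pins down Country B's mix.
  Country A's payoff to Disarm: q·5 + (1−q)·(-1) = 6q - 1
  Country A's payoff to Arm: q·0 + (1−q)·4 = -4q + 4
  6q - 1 = -4q + 4  ⇒  10q = 5  ⇒  q = 1/2.

p = 3/7, q = 1/2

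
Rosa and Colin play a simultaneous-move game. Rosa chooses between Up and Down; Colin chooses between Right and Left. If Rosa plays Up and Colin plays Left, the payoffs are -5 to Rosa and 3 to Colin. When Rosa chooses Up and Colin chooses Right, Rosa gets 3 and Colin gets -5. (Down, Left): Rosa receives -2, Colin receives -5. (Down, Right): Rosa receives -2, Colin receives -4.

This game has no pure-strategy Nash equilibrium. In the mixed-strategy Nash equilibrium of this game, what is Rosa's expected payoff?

In a mixed equilibrium Rosa is indifferent between Up and Down; this condition fixes q.
  Rosa's payoff from Up: q·3 + (1−q)·(-5) = 8q - 5
  Rosa's payoff from Down: q·(-2) + (1−q)·(-2) = -2
  8q - 5 = -2  ⇒  8q = 3  ⇒  q = 3/8.
At equilibrium Rosa is indifferent across rows, so Rosa's payoff equals the payoff from Up: (3/8)·3 + (5/8)·(-5) = -2.

-2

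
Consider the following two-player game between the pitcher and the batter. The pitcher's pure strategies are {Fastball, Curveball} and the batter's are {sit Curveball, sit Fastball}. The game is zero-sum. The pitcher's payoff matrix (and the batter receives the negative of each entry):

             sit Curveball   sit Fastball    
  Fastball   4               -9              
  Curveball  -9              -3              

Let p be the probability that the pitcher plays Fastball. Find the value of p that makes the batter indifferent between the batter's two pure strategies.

p = 6/19

For the batter to be willing to mix, the batter must be indifferent between sit Curveball and sit Fastball, which pins down the pitcher's mix.
  the batter's payoff from sit Curveball: p·(-4) + (1−p)·9 = -13p + 9
  the batter's payoff from sit Fastball: p·9 + (1−p)·3 = 6p + 3
  -13p + 9 = 6p + 3  ⇒  -19p = -6  ⇒  p = 6/19.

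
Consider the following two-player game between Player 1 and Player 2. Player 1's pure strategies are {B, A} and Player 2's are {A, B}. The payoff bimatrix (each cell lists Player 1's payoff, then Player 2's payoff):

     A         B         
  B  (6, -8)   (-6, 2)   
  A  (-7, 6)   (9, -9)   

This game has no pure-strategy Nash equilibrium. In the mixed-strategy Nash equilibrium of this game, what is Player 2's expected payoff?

Player 1's mix must leave Player 2 indifferent between A and B.
  Player 2's payoff to A: p·(-8) + (1−p)·6 = -14p + 6
  Player 2's payoff to B: p·2 + (1−p)·(-9) = 11p - 9
  -14p + 6 = 11p - 9  ⇒  -25p = -15  ⇒  p = 3/5.
At equilibrium Player 2 is indifferent across columns, so Player 2's payoff equals the payoff from A: (3/5)·(-8) + (2/5)·6 = -12/5.

-12/5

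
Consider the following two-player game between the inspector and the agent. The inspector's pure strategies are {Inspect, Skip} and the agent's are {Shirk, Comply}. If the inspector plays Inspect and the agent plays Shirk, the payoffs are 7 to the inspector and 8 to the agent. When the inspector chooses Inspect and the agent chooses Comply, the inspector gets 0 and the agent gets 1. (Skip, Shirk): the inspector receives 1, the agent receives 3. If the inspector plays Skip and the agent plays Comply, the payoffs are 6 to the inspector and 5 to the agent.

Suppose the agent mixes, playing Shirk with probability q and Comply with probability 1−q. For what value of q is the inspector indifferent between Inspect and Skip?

Set the inspector's expected payoff from Inspect equal to that from Skip:
  the inspector's expected payoff from Inspect: q·7 + (1−q)·0 = 7q
  the inspector's expected payoff from Skip: q·1 + (1−q)·6 = -5q + 6
  7q = -5q + 6  ⇒  12q = 6  ⇒  q = 1/2.

q = 1/2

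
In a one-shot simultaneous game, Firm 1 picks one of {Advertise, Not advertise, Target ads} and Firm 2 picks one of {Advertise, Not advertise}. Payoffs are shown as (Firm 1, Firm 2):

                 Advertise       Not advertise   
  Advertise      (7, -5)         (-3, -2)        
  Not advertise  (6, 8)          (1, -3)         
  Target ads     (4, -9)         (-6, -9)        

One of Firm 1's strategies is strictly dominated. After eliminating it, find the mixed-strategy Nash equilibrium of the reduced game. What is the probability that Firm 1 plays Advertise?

p = 11/14

Firm 1's strategy Target ads is strictly dominated by Advertise: 7 > 4 and -3 > -6. Eliminate Target ads.
In a mixed equilibrium Firm 2 is indifferent between Advertise and Not advertise; this condition fixes p.
  Firm 2's expected payoff from Advertise: p·(-5) + (1−p)·8 = -13p + 8
  Firm 2's expected payoff from Not advertise: p·(-2) + (1−p)·(-3) = p - 3
  -13p + 8 = p - 3  ⇒  -14p = -11  ⇒  p = 11/14.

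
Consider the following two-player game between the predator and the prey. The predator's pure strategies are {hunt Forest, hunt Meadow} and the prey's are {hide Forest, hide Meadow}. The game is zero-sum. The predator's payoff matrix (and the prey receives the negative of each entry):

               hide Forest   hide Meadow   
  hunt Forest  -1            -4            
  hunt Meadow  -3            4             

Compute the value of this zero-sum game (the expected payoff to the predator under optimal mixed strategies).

For the predator to be willing to mix, the predator must be indifferent between hunt Forest and hunt Meadow, which pins down the prey's mix.
  the predator's payoff from hunt Forest: q·(-1) + (1−q)·(-4) = 3q - 4
  the predator's payoff from hunt Meadow: q·(-3) + (1−q)·4 = -7q + 4
  3q - 4 = -7q + 4  ⇒  10q = 8  ⇒  q = 4/5.
The value is the predator's expected payoff against this mix (using hunt Forest): (4/5)·(-1) + (1/5)·(-4) = -8/5.

v = -8/5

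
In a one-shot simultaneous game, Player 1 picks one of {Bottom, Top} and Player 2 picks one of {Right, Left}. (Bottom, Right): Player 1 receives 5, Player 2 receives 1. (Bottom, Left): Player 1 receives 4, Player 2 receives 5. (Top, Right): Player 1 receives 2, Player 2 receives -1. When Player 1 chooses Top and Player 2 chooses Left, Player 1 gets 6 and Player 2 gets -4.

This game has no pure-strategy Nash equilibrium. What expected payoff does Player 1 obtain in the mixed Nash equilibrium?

22/5

For Player 1 to be willing to mix, Player 1 must be indifferent between Bottom and Top, which pins down Player 2's mix.
  Player 1's payoff to Bottom: q·5 + (1−q)·4 = q + 4
  Player 1's payoff to Top: q·2 + (1−q)·6 = -4q + 6
  q + 4 = -4q + 6  ⇒  5q = 2  ⇒  q = 2/5.
At equilibrium Player 1 is indifferent across rows, so Player 1's payoff equals the payoff from Bottom: (2/5)·5 + (3/5)·4 = 22/5.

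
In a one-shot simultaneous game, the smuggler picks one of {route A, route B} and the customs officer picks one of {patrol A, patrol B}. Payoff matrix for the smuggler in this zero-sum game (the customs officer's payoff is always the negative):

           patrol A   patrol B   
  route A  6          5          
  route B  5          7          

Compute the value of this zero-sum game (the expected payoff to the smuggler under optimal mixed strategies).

The customs officer's mix must leave the smuggler indifferent between route A and route B.
  the smuggler's payoff to route A: q·6 + (1−q)·5 = q + 5
  the smuggler's payoff to route B: q·5 + (1−q)·7 = -2q + 7
  q + 5 = -2q + 7  ⇒  3q = 2  ⇒  q = 2/3.
The value is the smuggler's expected payoff against this mix (using route A): (2/3)·6 + (1/3)·5 = 17/3.

v = 17/3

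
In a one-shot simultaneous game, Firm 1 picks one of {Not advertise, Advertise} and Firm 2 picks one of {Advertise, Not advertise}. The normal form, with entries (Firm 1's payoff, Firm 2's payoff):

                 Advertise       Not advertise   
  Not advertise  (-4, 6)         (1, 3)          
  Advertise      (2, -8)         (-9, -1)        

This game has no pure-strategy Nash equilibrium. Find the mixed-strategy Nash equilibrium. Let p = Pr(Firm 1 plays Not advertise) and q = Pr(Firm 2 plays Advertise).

p = 7/10, q = 5/8

For Firm 2 to be willing to mix, Firm 2 must be indifferent between Advertise and Not advertise, which pins down Firm 1's mix.
  Firm 2's expected payoff from Advertise: p·6 + (1−p)·(-8) = 14p - 8
  Firm 2's expected payoff from Not advertise: p·3 + (1−p)·(-1) = 4p - 1
  14p - 8 = 4p - 1  ⇒  10p = 7  ⇒  p = 7/10.
Firm 1's indifference between Not advertise and Advertise determines Firm 2's mixing probability q:
  Firm 1's expected payoff from Not advertise: q·(-4) + (1−q)·1 = -5q + 1
  Firm 1's expected payoff from Advertise: q·2 + (1−q)·(-9) = 11q - 9
  -5q + 1 = 11q - 9  ⇒  -16q = -10  ⇒  q = 5/8.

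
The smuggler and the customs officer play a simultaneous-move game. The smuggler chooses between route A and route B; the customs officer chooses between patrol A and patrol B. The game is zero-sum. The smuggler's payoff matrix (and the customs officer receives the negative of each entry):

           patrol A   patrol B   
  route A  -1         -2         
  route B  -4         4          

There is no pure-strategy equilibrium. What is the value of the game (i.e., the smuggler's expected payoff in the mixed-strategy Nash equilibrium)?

The smuggler's indifference between route A and route B determines the customs officer's mixing probability q:
  the smuggler's payoff from route A: q·(-1) + (1−q)·(-2) = q - 2
  the smuggler's payoff from route B: q·(-4) + (1−q)·4 = -8q + 4
  q - 2 = -8q + 4  ⇒  9q = 6  ⇒  q = 2/3.
The value is the smuggler's expected payoff against this mix (using route A): (2/3)·(-1) + (1/3)·(-2) = -4/3.

v = -4/3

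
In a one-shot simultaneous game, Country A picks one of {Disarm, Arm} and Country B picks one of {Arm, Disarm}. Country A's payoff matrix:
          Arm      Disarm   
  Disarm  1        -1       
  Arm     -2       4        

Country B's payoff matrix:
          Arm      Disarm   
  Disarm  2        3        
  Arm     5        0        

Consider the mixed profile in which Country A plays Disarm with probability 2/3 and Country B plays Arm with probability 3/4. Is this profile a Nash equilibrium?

Given Country A's mix p = 2/3, Country B's payoff from Arm is 3 but from Disarm is 2. Country B strictly prefers Arm, so Country B would not mix.
So the proposed profile is not a Nash equilibrium.

No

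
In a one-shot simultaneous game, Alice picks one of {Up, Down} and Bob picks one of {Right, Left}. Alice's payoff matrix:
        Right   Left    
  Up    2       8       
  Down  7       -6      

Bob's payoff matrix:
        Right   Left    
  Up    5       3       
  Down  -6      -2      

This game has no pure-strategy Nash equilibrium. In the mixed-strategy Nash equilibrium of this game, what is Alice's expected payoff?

Alice's indifference between Up and Down determines Bob's mixing probability q:
  Alice's payoff from Up: q·2 + (1−q)·8 = -6q + 8
  Alice's payoff from Down: q·7 + (1−q)·(-6) = 13q - 6
  -6q + 8 = 13q - 6  ⇒  -19q = -14  ⇒  q = 14/19.
At equilibrium Alice is indifferent across rows, so Alice's payoff equals the payoff from Up: (14/19)·2 + (5/19)·8 = 68/19.

68/19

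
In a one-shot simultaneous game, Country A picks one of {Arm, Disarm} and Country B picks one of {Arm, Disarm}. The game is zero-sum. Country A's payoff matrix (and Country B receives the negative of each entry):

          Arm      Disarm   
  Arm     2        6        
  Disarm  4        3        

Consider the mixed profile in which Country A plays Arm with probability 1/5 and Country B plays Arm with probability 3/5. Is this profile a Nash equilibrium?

Yes

Check Country B's indifference given Country A's mix p = 1/5:
  payoff from Arm = -18/5; payoff from Disarm = -18/5 — equal.
Check Country A's indifference given Country B's mix q = 3/5:
  payoff from Arm = 18/5; payoff from Disarm = 18/5 — equal.
Both players are indifferent, so neither can profitably deviate.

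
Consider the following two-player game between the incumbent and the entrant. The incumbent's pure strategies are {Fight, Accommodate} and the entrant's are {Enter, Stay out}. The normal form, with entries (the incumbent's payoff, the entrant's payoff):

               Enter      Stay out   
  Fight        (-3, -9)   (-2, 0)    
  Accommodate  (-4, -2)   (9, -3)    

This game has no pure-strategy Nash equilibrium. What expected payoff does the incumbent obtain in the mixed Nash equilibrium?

-35/12

The incumbent's indifference between Fight and Accommodate determines the entrant's mixing probability q:
  the incumbent's payoff to Fight: q·(-3) + (1−q)·(-2) = -q - 2
  the incumbent's payoff to Accommodate: q·(-4) + (1−q)·9 = -13q + 9
  -q - 2 = -13q + 9  ⇒  12q = 11  ⇒  q = 11/12.
At equilibrium the incumbent is indifferent across rows, so the incumbent's payoff equals the payoff from Fight: (11/12)·(-3) + (1/12)·(-2) = -35/12.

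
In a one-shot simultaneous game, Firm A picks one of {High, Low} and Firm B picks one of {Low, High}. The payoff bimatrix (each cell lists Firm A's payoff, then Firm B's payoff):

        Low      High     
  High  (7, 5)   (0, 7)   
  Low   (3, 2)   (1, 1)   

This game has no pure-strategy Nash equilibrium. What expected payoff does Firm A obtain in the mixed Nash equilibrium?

7/5

Firm B's mix must leave Firm A indifferent between High and Low.
  Firm A's expected payoff from High: q·7 + (1−q)·0 = 7q
  Firm A's expected payoff from Low: q·3 + (1−q)·1 = 2q + 1
  7q = 2q + 1  ⇒  5q = 1  ⇒  q = 1/5.
At equilibrium Firm A is indifferent across rows, so Firm A's payoff equals the payoff from High: (1/5)·7 + (4/5)·0 = 7/5.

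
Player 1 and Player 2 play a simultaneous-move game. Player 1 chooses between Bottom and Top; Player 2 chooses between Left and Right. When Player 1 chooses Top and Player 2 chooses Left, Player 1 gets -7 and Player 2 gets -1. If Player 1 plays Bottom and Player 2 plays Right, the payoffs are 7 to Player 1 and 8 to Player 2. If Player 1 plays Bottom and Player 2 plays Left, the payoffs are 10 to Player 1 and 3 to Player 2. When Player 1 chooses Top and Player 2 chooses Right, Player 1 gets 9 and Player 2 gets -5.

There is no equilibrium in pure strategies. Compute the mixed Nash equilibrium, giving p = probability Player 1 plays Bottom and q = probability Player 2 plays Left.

p = 4/9, q = 2/19

Set Player 2's expected payoff from Left equal to that from Right:
  Player 2's payoff from Left: p·3 + (1−p)·(-1) = 4p - 1
  Player 2's payoff from Right: p·8 + (1−p)·(-5) = 13p - 5
  4p - 1 = 13p - 5  ⇒  -9p = -4  ⇒  p = 4/9.
Player 1's indifference between Bottom and Top determines Player 2's mixing probability q:
  Player 1's expected payoff from Bottom: q·10 + (1−q)·7 = 3q + 7
  Player 1's expected payoff from Top: q·(-7) + (1−q)·9 = -16q + 9
  3q + 7 = -16q + 9  ⇒  19q = 2  ⇒  q = 2/19.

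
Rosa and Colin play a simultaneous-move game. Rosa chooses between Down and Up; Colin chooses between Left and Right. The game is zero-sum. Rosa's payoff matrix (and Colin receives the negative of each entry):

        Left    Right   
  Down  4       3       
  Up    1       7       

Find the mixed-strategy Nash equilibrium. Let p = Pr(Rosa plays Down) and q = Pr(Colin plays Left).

p = 6/7, q = 4/7

Colin's indifference between Left and Right determines Rosa's mixing probability p:
  Colin's expected payoff from Left: p·(-4) + (1−p)·(-1) = -3p - 1
  Colin's expected payoff from Right: p·(-3) + (1−p)·(-7) = 4p - 7
  -3p - 1 = 4p - 7  ⇒  -7p = -6  ⇒  p = 6/7.
For Rosa to be willing to mix, Rosa must be indifferent between Down and Up, which pins down Colin's mix.
  Rosa's expected payoff from Down: q·4 + (1−q)·3 = q + 3
  Rosa's expected payoff from Up: q·1 + (1−q)·7 = -6q + 7
  q + 3 = -6q + 7  ⇒  7q = 4  ⇒  q = 4/7.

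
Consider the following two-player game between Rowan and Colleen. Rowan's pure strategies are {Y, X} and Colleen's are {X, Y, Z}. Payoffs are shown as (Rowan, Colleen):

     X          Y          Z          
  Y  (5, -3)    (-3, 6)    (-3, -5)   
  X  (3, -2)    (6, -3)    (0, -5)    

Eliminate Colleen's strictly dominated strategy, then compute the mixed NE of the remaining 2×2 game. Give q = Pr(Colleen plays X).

q = 9/11

Colleen's strategy Z is strictly dominated by X: -3 > -5 and -2 > -5. Eliminate Z.
Rowan's indifference between Y and X determines Colleen's mixing probability q:
  Rowan's payoff to Y: q·5 + (1−q)·(-3) = 8q - 3
  Rowan's payoff to X: q·3 + (1−q)·6 = -3q + 6
  8q - 3 = -3q + 6  ⇒  11q = 9  ⇒  q = 9/11.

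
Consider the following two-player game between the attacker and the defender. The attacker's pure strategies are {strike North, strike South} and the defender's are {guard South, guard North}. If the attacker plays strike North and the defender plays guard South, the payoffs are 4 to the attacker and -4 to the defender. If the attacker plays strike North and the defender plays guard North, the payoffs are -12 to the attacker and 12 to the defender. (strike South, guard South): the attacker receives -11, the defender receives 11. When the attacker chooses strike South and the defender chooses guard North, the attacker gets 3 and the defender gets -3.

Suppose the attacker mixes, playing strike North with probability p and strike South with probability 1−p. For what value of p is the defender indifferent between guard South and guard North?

The defender's indifference between guard South and guard North determines the attacker's mixing probability p:
  the defender's payoff to guard South: p·(-4) + (1−p)·11 = -15p + 11
  the defender's payoff to guard North: p·12 + (1−p)·(-3) = 15p - 3
  -15p + 11 = 15p - 3  ⇒  -30p = -14  ⇒  p = 7/15.

p = 7/15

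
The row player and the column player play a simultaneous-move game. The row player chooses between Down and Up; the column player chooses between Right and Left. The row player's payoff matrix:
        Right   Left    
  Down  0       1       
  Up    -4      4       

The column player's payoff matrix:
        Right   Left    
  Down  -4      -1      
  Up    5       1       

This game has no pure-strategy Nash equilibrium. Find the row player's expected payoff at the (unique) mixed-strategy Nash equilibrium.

4/7

In a mixed equilibrium the row player is indifferent between Down and Up; this condition fixes q.
  the row player's payoff to Down: q·0 + (1−q)·1 = -q + 1
  the row player's payoff to Up: q·(-4) + (1−q)·4 = -8q + 4
  -q + 1 = -8q + 4  ⇒  7q = 3  ⇒  q = 3/7.
At equilibrium the row player is indifferent across rows, so the row player's payoff equals the payoff from Down: (3/7)·0 + (4/7)·1 = 4/7.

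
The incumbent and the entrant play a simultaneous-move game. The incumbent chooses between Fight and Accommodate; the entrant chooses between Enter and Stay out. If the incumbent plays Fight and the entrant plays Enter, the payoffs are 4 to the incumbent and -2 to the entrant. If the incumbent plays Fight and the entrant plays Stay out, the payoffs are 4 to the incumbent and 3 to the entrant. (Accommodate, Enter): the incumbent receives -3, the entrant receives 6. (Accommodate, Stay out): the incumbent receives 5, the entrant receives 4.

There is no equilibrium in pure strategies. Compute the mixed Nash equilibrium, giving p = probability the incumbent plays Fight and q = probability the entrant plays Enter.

Set the entrant's expected payoff from Enter equal to that from Stay out:
  the entrant's payoff to Enter: p·(-2) + (1−p)·6 = -8p + 6
  the entrant's payoff to Stay out: p·3 + (1−p)·4 = -p + 4
  -8p + 6 = -p + 4  ⇒  -7p = -2  ⇒  p = 2/7.
For the incumbent to be willing to mix, the incumbent must be indifferent between Fight and Accommodate, which pins down the entrant's mix.
  the incumbent's payoff from Fight: q·4 + (1−q)·4 = 4
  the incumbent's payoff from Accommodate: q·(-3) + (1−q)·5 = -8q + 5
  4 = -8q + 5  ⇒  8q = 1  ⇒  q = 1/8.

p = 2/7, q = 1/8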